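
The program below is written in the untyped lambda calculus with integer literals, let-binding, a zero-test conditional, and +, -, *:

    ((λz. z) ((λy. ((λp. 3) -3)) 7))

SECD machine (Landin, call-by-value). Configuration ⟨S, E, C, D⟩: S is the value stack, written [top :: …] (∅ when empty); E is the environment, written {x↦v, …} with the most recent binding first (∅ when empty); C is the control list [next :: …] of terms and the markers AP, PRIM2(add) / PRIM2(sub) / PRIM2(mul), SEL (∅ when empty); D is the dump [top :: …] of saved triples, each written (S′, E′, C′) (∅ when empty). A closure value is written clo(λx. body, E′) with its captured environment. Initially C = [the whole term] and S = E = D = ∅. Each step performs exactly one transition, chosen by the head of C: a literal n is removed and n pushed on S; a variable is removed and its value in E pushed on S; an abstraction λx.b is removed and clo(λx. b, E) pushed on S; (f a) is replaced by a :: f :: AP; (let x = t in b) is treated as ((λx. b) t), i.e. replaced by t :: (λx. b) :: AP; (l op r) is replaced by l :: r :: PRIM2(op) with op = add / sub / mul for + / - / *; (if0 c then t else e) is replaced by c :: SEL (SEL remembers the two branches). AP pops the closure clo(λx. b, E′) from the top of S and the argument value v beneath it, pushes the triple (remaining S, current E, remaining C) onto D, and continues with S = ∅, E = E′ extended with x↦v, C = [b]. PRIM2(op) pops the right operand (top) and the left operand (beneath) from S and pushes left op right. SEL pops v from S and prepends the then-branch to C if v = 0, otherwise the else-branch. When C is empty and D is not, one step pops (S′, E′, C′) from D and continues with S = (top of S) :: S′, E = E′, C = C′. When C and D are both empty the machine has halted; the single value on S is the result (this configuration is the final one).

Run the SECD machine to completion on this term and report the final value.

0. ⟨S=∅; E=∅; C=[((λz. z) ((λy. ((λp. 3) -3)) 7))]; D=∅⟩
1. ⟨S=∅; E=∅; C=[((λy. ((λp. 3) -3)) 7) :: (λz. z) :: AP]; D=∅⟩
2. ⟨S=∅; E=∅; C=[7 :: (λy. ((λp. 3) -3)) :: AP :: (λz. z) :: AP]; D=∅⟩
3. ⟨S=[7]; E=∅; C=[(λy. ((λp. 3) -3)) :: AP :: (λz. z) :: AP]; D=∅⟩
4. ⟨S=[clo(λy. ((λp. 3) -3), ∅) :: 7]; E=∅; C=[AP :: (λz. z) :: AP]; D=∅⟩
5. ⟨S=∅; E={y↦7}; C=[((λp. 3) -3)]; D=[(∅, ∅, [(λz. z) :: AP])]⟩
6. ⟨S=∅; E={y↦7}; C=[-3 :: (λp. 3) :: AP]; D=[(∅, ∅, [(λz. z) :: AP])]⟩
7. ⟨S=[-3]; E={y↦7}; C=[(λp. 3) :: AP]; D=[(∅, ∅, [(λz. z) :: AP])]⟩
8. ⟨S=[clo(λp. 3, {y↦7}) :: -3]; E={y↦7}; C=[AP]; D=[(∅, ∅, [(λz. z) :: AP])]⟩
9. ⟨S=∅; E={p↦-3, y↦7}; C=[3]; D=[(∅, {y↦7}, ∅) :: (∅, ∅, [(λz. z) :: AP])]⟩
10. ⟨S=[3]; E={p↦-3, y↦7}; C=∅; D=[(∅, {y↦7}, ∅) :: (∅, ∅, [(λz. z) :: AP])]⟩
11. ⟨S=[3]; E={y↦7}; C=∅; D=[(∅, ∅, [(λz. z) :: AP])]⟩
12. ⟨S=[3]; E=∅; C=[(λz. z) :: AP]; D=∅⟩
13. ⟨S=[clo(λz. z, ∅) :: 3]; E=∅; C=[AP]; D=∅⟩
14. ⟨S=∅; E={z↦3}; C=[z]; D=[(∅, ∅, ∅)]⟩
15. ⟨S=[3]; E={z↦3}; C=∅; D=[(∅, ∅, ∅)]⟩
16. ⟨S=[3]; E=∅; C=∅; D=∅⟩
→ final value 3

Answer: 3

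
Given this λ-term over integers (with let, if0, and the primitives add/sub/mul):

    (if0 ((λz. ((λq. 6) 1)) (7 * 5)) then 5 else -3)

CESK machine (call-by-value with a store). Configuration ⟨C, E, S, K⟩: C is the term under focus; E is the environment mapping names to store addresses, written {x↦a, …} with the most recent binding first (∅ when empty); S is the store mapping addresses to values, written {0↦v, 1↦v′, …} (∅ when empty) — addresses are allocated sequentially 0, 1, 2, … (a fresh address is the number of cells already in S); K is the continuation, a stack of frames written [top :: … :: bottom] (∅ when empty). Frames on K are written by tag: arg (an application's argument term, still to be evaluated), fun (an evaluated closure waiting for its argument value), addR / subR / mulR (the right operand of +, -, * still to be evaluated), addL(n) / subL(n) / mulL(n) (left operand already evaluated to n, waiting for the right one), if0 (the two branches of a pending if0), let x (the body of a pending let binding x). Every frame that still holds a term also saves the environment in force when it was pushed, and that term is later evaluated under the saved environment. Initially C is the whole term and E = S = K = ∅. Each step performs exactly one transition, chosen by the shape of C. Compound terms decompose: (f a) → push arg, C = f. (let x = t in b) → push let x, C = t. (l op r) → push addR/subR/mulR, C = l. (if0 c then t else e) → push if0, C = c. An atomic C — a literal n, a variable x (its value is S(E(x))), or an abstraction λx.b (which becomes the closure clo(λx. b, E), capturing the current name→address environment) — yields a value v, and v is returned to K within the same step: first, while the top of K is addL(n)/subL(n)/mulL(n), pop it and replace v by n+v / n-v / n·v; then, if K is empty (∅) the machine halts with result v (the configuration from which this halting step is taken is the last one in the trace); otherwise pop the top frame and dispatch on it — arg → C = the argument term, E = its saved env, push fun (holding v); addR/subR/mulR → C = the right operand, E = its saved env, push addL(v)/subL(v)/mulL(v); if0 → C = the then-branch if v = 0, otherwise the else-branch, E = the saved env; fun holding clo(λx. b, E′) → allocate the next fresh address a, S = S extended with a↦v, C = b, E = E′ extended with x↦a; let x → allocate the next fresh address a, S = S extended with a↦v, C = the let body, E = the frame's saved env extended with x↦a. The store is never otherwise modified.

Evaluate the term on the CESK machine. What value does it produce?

t=0: <C=(if0 ((λz. ((λq. 6) 1)) (7 * 5)) then 5 else -3), E=∅, S=∅, K=∅>
t=1: <C=((λz. ((λq. 6) 1)) (7 * 5)), E=∅, S=∅, K=[if0]>
t=2: <C=(λz. ((λq. 6) 1)), E=∅, S=∅, K=[arg :: if0]>
t=3: <C=(7 * 5), E=∅, S=∅, K=[fun :: if0]>
t=4: <C=7, E=∅, S=∅, K=[mulR :: fun :: if0]>
t=5: <C=5, E=∅, S=∅, K=[mulL(7) :: fun :: if0]>
t=6: <C=((λq. 6) 1), E={z↦0}, S={0↦35}, K=[if0]>
t=7: <C=(λq. 6), E={z↦0}, S={0↦35}, K=[arg :: if0]>
t=8: <C=1, E={z↦0}, S={0↦35}, K=[fun :: if0]>
t=9: <C=6, E={q↦1, z↦0}, S={0↦35, 1↦1}, K=[if0]>
t=10: <C=-3, E=∅, S={0↦35, 1↦1}, K=∅>
→ final value -3

Answer: -3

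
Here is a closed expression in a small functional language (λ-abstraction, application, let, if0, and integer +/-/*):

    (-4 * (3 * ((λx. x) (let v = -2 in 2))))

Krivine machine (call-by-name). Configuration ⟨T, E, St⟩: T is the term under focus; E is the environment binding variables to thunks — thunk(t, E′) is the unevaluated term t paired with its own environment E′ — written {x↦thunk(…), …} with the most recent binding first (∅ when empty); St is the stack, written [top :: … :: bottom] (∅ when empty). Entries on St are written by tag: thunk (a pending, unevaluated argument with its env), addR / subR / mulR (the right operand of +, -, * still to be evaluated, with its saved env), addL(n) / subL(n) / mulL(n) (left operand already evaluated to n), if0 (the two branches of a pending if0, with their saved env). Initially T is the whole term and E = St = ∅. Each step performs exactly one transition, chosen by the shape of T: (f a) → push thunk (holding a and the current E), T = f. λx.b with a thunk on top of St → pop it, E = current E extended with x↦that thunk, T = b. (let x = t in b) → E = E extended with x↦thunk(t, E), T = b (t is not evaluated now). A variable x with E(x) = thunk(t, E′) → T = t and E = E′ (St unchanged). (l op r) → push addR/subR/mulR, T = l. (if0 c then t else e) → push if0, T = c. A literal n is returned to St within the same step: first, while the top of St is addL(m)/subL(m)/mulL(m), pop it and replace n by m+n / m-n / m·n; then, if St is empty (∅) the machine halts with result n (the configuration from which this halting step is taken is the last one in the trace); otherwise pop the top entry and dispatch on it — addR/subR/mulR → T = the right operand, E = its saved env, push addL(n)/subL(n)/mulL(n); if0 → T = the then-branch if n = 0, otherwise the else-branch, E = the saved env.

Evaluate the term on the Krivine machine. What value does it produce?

t=0: <T=(-4 * (3 * ((λx. x) (let v = -2 in 2)))), E=∅, St=∅>
t=1: <T=-4, E=∅, St=[mulR]>
t=2: <T=(3 * ((λx. x) (let v = -2 in 2))), E=∅, St=[mulL(-4)]>
t=3: <T=3, E=∅, St=[mulR :: mulL(-4)]>
t=4: <T=((λx. x) (let v = -2 in 2)), E=∅, St=[mulL(3) :: mulL(-4)]>
t=5: <T=(λx. x), E=∅, St=[thunk :: mulL(3) :: mulL(-4)]>
t=6: <T=x, E={x↦thunk((let v = -2 in 2), ∅)}, St=[mulL(3) :: mulL(-4)]>
t=7: <T=(let v = -2 in 2), E=∅, St=[mulL(3) :: mulL(-4)]>
t=8: <T=2, E={v↦thunk(-2, ∅)}, St=[mulL(3) :: mulL(-4)]>
→ final value -24

Answer: -24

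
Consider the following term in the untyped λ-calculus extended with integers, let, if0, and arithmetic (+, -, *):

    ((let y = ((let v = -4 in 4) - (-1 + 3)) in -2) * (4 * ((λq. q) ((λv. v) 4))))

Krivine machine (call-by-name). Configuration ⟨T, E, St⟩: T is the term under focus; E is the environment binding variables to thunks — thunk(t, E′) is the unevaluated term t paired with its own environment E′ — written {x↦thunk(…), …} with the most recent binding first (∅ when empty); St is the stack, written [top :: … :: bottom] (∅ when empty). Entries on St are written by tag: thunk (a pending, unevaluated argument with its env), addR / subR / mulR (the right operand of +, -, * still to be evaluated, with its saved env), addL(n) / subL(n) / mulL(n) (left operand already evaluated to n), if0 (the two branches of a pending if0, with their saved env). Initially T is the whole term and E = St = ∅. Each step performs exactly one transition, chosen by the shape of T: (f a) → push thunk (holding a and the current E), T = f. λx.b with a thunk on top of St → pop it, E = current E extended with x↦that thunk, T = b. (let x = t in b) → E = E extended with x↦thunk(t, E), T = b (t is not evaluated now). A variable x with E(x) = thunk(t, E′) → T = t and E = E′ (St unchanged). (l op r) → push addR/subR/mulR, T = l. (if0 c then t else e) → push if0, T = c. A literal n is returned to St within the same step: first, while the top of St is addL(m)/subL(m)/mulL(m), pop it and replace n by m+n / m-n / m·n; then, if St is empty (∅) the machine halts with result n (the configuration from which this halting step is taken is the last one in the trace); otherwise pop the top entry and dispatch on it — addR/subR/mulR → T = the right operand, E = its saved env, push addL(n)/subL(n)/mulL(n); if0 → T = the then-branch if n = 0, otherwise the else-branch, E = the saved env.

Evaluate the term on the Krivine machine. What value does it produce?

[0] <T=((let y = ((let v = -4 in 4) - (-1 + 3)) in -2) * (4 * ((λq. q) ((λv. v) 4)))), E=∅, St=∅>
[1] <T=(let y = ((let v = -4 in 4) - (-1 + 3)) in -2), E=∅, St=[mulR]>
[2] <T=-2, E={y↦thunk(((let v = -4 in 4) - (-1 + 3)), ∅)}, St=[mulR]>
[3] <T=(4 * ((λq. q) ((λv. v) 4))), E=∅, St=[mulL(-2)]>
[4] <T=4, E=∅, St=[mulR :: mulL(-2)]>
[5] <T=((λq. q) ((λv. v) 4)), E=∅, St=[mulL(4) :: mulL(-2)]>
[6] <T=(λq. q), E=∅, St=[thunk :: mulL(4) :: mulL(-2)]>
[7] <T=q, E={q↦thunk(((λv. v) 4), ∅)}, St=[mulL(4) :: mulL(-2)]>
[8] <T=((λv. v) 4), E=∅, St=[mulL(4) :: mulL(-2)]>
[9] <T=(λv. v), E=∅, St=[thunk :: mulL(4) :: mulL(-2)]>
[10] <T=v, E={v↦thunk(4, ∅)}, St=[mulL(4) :: mulL(-2)]>
[11] <T=4, E=∅, St=[mulL(4) :: mulL(-2)]>
→ final value -32

Answer: -32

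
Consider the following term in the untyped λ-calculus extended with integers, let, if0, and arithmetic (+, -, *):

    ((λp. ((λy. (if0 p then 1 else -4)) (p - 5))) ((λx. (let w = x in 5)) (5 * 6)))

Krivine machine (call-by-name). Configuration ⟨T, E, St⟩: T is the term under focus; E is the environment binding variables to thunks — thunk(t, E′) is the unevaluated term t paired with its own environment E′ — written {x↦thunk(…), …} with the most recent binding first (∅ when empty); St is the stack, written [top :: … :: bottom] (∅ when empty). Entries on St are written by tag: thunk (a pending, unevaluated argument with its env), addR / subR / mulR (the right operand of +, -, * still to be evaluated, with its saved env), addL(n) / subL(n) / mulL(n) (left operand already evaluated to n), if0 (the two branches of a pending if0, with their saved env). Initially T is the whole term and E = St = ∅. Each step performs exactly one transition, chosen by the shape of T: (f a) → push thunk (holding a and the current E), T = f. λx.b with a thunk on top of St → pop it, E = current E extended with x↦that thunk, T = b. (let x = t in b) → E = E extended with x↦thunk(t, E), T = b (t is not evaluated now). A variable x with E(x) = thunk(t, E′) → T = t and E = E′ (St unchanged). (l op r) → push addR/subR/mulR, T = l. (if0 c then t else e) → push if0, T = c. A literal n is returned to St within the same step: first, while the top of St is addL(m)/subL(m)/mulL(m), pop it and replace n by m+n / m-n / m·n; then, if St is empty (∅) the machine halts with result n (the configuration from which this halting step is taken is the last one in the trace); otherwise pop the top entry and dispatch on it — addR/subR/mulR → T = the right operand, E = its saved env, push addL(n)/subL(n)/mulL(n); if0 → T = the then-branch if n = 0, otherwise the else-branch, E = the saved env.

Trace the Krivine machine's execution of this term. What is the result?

Answer: -4

Machine steps:
[0] ⟨T=((λp. ((λy. (if0 p then 1 else -4)) (p - 5))) ((λx. (let w = x in 5)) (5 * 6))); E=∅; St=∅⟩
[1] ⟨T=(λp. ((λy. (if0 p then 1 else -4)) (p - 5))); E=∅; St=[thunk]⟩
[2] ⟨T=((λy. (if0 p then 1 else -4)) (p - 5)); E={p↦thunk(((λx. (let w = x in 5)) (5 * 6)), ∅)}; St=∅⟩
[3] ⟨T=(λy. (if0 p then 1 else -4)); E={p↦thunk(((λx. (let w = x in 5)) (5 * 6)), ∅)}; St=[thunk]⟩
[4] ⟨T=(if0 p then 1 else -4); E={y↦thunk((p - 5), {p↦thunk(((λx. (let w = x in 5)) (5 * 6)), ∅)}), p↦thunk(((λx. (let w = x in 5)) (5 * 6)), ∅)}; St=∅⟩
[5] ⟨T=p; E={y↦thunk((p - 5), {p↦thunk(((λx. (let w = x in 5)) (5 * 6)), ∅)}), p↦thunk(((λx. (let w = x in 5)) (5 * 6)), ∅)}; St=[if0]⟩
[6] ⟨T=((λx. (let w = x in 5)) (5 * 6)); E=∅; St=[if0]⟩
[7] ⟨T=(λx. (let w = x in 5)); E=∅; St=[thunk :: if0]⟩
[8] ⟨T=(let w = x in 5); E={x↦thunk((5 * 6), ∅)}; St=[if0]⟩
[9] ⟨T=5; E={w↦thunk(x, {x↦thunk((5 * 6), ∅)}), x↦thunk((5 * 6), ∅)}; St=[if0]⟩
[10] ⟨T=-4; E={y↦thunk((p - 5), {p↦thunk(((λx. (let w = x in 5)) (5 * 6)), ∅)}), p↦thunk(((λx. (let w = x in 5)) (5 * 6)), ∅)}; St=∅⟩
→ final value -4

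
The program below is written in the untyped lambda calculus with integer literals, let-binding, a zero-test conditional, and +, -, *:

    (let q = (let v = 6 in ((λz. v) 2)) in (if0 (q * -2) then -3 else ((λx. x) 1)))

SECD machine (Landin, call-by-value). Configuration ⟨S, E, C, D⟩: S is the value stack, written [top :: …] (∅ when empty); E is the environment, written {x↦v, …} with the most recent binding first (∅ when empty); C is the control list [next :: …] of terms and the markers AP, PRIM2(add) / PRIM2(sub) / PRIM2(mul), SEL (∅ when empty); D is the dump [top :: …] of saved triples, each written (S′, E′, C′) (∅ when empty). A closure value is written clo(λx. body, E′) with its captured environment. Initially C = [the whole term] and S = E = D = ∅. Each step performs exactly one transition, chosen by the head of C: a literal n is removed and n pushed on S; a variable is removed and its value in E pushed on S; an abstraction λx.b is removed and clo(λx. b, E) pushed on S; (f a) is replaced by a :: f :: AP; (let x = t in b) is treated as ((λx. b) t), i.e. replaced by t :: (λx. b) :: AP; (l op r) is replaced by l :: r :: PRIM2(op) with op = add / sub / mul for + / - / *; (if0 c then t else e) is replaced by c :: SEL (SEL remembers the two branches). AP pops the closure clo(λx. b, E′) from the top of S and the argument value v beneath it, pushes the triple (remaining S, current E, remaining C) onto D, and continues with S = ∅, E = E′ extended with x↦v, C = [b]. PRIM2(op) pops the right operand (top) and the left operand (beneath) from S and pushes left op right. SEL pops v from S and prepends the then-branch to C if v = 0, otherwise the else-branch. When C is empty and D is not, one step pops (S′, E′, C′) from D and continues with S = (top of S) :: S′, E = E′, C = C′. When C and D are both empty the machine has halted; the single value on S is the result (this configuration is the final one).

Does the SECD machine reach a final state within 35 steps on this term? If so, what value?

Answer: 1

Execution trace:
t=0: [S=∅ | E=∅ | C=[(let q = (let v = 6 in ((λz. v) 2)) in (if0 (q * -2) then -3 else ((λx. x) 1)))] | D=∅]
t=1: [S=∅ | E=∅ | C=[(let v = 6 in ((λz. v) 2)) :: (λq. (if0 (q * -2) then -3 else ((λx. x) 1))) :: AP] | D=∅]
t=2: [S=∅ | E=∅ | C=[6 :: (λv. ((λz. v) 2)) :: AP :: (λq. (if0 (q * -2) then -3 else ((λx. x) 1))) :: AP] | D=∅]
t=3: [S=[6] | E=∅ | C=[(λv. ((λz. v) 2)) :: AP :: (λq. (if0 (q * -2) then -3 else ((λx. x) 1))) :: AP] | D=∅]
t=4: [S=[clo(λv. ((λz. v) 2), ∅) :: 6] | E=∅ | C=[AP :: (λq. (if0 (q * -2) then -3 else ((λx. x) 1))) :: AP] | D=∅]
t=5: [S=∅ | E={v↦6} | C=[((λz. v) 2)] | D=[(∅, ∅, [(λq. (if0 (q * -2) then -3 else ((λx. x) 1))) :: AP])]]
t=6: [S=∅ | E={v↦6} | C=[2 :: (λz. v) :: AP] | D=[(∅, ∅, [(λq. (if0 (q * -2) then -3 else ((λx. x) 1))) :: AP])]]
t=7: [S=[2] | E={v↦6} | C=[(λz. v) :: AP] | D=[(∅, ∅, [(λq. (if0 (q * -2) then -3 else ((λx. x) 1))) :: AP])]]
t=8: [S=[clo(λz. v, {v↦6}) :: 2] | E={v↦6} | C=[AP] | D=[(∅, ∅, [(λq. (if0 (q * -2) then -3 else ((λx. x) 1))) :: AP])]]
t=9: [S=∅ | E={z↦2, v↦6} | C=[v] | D=[(∅, {v↦6}, ∅) :: (∅, ∅, [(λq. (if0 (q * -2) then -3 else ((λx. x) 1))) :: AP])]]
t=10: [S=[6] | E={z↦2, v↦6} | C=∅ | D=[(∅, {v↦6}, ∅) :: (∅, ∅, [(λq. (if0 (q * -2) then -3 else ((λx. x) 1))) :: AP])]]
t=11: [S=[6] | E={v↦6} | C=∅ | D=[(∅, ∅, [(λq. (if0 (q * -2) then -3 else ((λx. x) 1))) :: AP])]]
t=12: [S=[6] | E=∅ | C=[(λq. (if0 (q * -2) then -3 else ((λx. x) 1))) :: AP] | D=∅]
t=13: [S=[clo(λq. (if0 (q * -2) then -3 else ((λx. x) 1)), ∅) :: 6] | E=∅ | C=[AP] | D=∅]
t=14: [S=∅ | E={q↦6} | C=[(if0 (q * -2) then -3 else ((λx. x) 1))] | D=[(∅, ∅, ∅)]]
t=15: [S=∅ | E={q↦6} | C=[(q * -2) :: SEL] | D=[(∅, ∅, ∅)]]
t=16: [S=∅ | E={q↦6} | C=[q :: -2 :: PRIM2(mul) :: SEL] | D=[(∅, ∅, ∅)]]
t=17: [S=[6] | E={q↦6} | C=[-2 :: PRIM2(mul) :: SEL] | D=[(∅, ∅, ∅)]]
t=18: [S=[-2 :: 6] | E={q↦6} | C=[PRIM2(mul) :: SEL] | D=[(∅, ∅, ∅)]]
t=19: [S=[-12] | E={q↦6} | C=[SEL] | D=[(∅, ∅, ∅)]]
t=20: [S=∅ | E={q↦6} | C=[((λx. x) 1)] | D=[(∅, ∅, ∅)]]
t=21: [S=∅ | E={q↦6} | C=[1 :: (λx. x) :: AP] | D=[(∅, ∅, ∅)]]
t=22: [S=[1] | E={q↦6} | C=[(λx. x) :: AP] | D=[(∅, ∅, ∅)]]
t=23: [S=[clo(λx. x, {q↦6}) :: 1] | E={q↦6} | C=[AP] | D=[(∅, ∅, ∅)]]
t=24: [S=∅ | E={x↦1, q↦6} | C=[x] | D=[(∅, {q↦6}, ∅) :: (∅, ∅, ∅)]]
t=25: [S=[1] | E={x↦1, q↦6} | C=∅ | D=[(∅, {q↦6}, ∅) :: (∅, ∅, ∅)]]
t=26: [S=[1] | E={q↦6} | C=∅ | D=[(∅, ∅, ∅)]]
t=27: [S=[1] | E=∅ | C=∅ | D=∅]
→ final value 1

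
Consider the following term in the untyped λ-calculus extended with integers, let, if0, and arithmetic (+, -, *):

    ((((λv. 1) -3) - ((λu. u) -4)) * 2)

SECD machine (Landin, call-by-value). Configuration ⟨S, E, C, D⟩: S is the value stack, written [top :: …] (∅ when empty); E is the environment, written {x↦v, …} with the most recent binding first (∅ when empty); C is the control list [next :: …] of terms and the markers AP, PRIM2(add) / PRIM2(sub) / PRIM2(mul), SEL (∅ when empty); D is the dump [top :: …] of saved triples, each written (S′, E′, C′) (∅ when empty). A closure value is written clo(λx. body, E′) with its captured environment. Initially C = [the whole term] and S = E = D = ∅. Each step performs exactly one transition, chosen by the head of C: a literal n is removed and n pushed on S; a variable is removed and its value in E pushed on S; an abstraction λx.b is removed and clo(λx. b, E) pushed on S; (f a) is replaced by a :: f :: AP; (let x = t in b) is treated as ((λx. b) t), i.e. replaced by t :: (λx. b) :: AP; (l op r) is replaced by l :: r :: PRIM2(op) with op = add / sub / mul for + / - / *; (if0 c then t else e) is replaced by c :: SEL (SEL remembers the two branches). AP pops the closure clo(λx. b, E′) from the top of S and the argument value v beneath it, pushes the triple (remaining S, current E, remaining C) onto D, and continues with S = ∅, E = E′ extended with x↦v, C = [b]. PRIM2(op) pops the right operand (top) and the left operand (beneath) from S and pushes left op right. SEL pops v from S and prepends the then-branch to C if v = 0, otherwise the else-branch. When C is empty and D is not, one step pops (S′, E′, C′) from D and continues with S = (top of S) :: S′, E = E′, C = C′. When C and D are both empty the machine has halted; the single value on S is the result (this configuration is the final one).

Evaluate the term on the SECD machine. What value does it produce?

0. [S=∅ | E=∅ | C=[((((λv. 1) -3) - ((λu. u) -4)) * 2)] | D=∅]
1. [S=∅ | E=∅ | C=[(((λv. 1) -3) - ((λu. u) -4)) :: 2 :: PRIM2(mul)] | D=∅]
2. [S=∅ | E=∅ | C=[((λv. 1) -3) :: ((λu. u) -4) :: PRIM2(sub) :: 2 :: PRIM2(mul)] | D=∅]
3. [S=∅ | E=∅ | C=[-3 :: (λv. 1) :: AP :: ((λu. u) -4) :: PRIM2(sub) :: 2 :: PRIM2(mul)] | D=∅]
4. [S=[-3] | E=∅ | C=[(λv. 1) :: AP :: ((λu. u) -4) :: PRIM2(sub) :: 2 :: PRIM2(mul)] | D=∅]
5. [S=[clo(λv. 1, ∅) :: -3] | E=∅ | C=[AP :: ((λu. u) -4) :: PRIM2(sub) :: 2 :: PRIM2(mul)] | D=∅]
6. [S=∅ | E={v↦-3} | C=[1] | D=[(∅, ∅, [((λu. u) -4) :: PRIM2(sub) :: 2 :: PRIM2(mul)])]]
7. [S=[1] | E={v↦-3} | C=∅ | D=[(∅, ∅, [((λu. u) -4) :: PRIM2(sub) :: 2 :: PRIM2(mul)])]]
8. [S=[1] | E=∅ | C=[((λu. u) -4) :: PRIM2(sub) :: 2 :: PRIM2(mul)] | D=∅]
9. [S=[1] | E=∅ | C=[-4 :: (λu. u) :: AP :: PRIM2(sub) :: 2 :: PRIM2(mul)] | D=∅]
10. [S=[-4 :: 1] | E=∅ | C=[(λu. u) :: AP :: PRIM2(sub) :: 2 :: PRIM2(mul)] | D=∅]
11. [S=[clo(λu. u, ∅) :: -4 :: 1] | E=∅ | C=[AP :: PRIM2(sub) :: 2 :: PRIM2(mul)] | D=∅]
12. [S=∅ | E={u↦-4} | C=[u] | D=[([1], ∅, [PRIM2(sub) :: 2 :: PRIM2(mul)])]]
13. [S=[-4] | E={u↦-4} | C=∅ | D=[([1], ∅, [PRIM2(sub) :: 2 :: PRIM2(mul)])]]
14. [S=[-4 :: 1] | E=∅ | C=[PRIM2(sub) :: 2 :: PRIM2(mul)] | D=∅]
15. [S=[5] | E=∅ | C=[2 :: PRIM2(mul)] | D=∅]
16. [S=[2 :: 5] | E=∅ | C=[PRIM2(mul)] | D=∅]
17. [S=[10] | E=∅ | C=∅ | D=∅]
→ final value 10

Answer: 10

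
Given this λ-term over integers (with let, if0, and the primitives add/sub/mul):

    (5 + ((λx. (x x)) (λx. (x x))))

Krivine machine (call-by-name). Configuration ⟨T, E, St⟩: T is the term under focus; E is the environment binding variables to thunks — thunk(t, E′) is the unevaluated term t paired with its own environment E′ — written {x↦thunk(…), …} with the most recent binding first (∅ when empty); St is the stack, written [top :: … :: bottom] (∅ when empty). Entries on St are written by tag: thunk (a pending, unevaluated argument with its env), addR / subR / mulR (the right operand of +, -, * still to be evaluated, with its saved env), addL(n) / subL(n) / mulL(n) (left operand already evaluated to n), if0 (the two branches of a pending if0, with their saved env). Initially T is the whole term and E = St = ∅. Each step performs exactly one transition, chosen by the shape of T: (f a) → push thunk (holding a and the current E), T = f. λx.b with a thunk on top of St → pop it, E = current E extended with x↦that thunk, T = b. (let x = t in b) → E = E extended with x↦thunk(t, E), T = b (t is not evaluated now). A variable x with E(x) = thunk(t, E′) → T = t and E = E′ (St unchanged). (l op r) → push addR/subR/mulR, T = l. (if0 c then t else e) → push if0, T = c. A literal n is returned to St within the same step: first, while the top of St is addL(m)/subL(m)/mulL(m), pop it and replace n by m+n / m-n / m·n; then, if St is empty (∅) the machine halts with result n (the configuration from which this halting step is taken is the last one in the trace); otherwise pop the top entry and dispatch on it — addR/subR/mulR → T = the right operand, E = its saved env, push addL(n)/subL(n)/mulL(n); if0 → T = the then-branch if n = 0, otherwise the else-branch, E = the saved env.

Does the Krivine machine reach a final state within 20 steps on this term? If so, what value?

Answer: DIVERGES (no final state within 20 steps)

Machine steps:
0. [T=(5 + ((λx. (x x)) (λx. (x x)))) | E=∅ | St=∅]
1. [T=5 | E=∅ | St=[addR]]
2. [T=((λx. (x x)) (λx. (x x))) | E=∅ | St=[addL(5)]]
3. [T=(λx. (x x)) | E=∅ | St=[thunk :: addL(5)]]
4. [T=(x x) | E={x↦thunk((λx. (x x)), ∅)} | St=[addL(5)]]
5. [T=x | E={x↦thunk((λx. (x x)), ∅)} | St=[thunk :: addL(5)]]
6. [T=(λx. (x x)) | E=∅ | St=[thunk :: addL(5)]]
7. [T=(x x) | E={x↦thunk(x, {x↦thunk((λx. (x x)), ∅)})} | St=[addL(5)]]
8. [T=x | E={x↦thunk(x, {x↦thunk((λx. (x x)), ∅)})} | St=[thunk :: addL(5)]]
9. [T=x | E={x↦thunk((λx. (x x)), ∅)} | St=[thunk :: addL(5)]]
10. [T=(λx. (x x)) | E=∅ | St=[thunk :: addL(5)]]
11. [T=(x x) | E={x↦thunk(x, {x↦thunk(x, {x↦thunk((λx. (x x)), ∅)})})} | St=[addL(5)]]
12. [T=x | E={x↦thunk(x, {x↦thunk(x, {x↦thunk((λx. (x x)), ∅)})})} | St=[thunk :: addL(5)]]
13. [T=x | E={x↦thunk(x, {x↦thunk((λx. (x x)), ∅)})} | St=[thunk :: addL(5)]]
14. [T=x | E={x↦thunk((λx. (x x)), ∅)} | St=[thunk :: addL(5)]]
15. [T=(λx. (x x)) | E=∅ | St=[thunk :: addL(5)]]
16. [T=(x x) | E={x↦thunk(x, {x↦thunk(x, {x↦thunk(x, {x↦thunk((λx. (x x)), ∅)})})})} | St=[addL(5)]]
17. [T=x | E={x↦thunk(x, {x↦thunk(x, {x↦thunk(x, {x↦thunk((λx. (x x)), ∅)})})})} | St=[thunk :: addL(5)]]
18. [T=x | E={x↦thunk(x, {x↦thunk(x, {x↦thunk((λx. (x x)), ∅)})})} | St=[thunk :: addL(5)]]
19. [T=x | E={x↦thunk(x, {x↦thunk((λx. (x x)), ∅)})} | St=[thunk :: addL(5)]]
20. [T=x | E={x↦thunk((λx. (x x)), ∅)} | St=[thunk :: addL(5)]]
→ 20 transitions taken and the configuration is still not final: no result within 20 steps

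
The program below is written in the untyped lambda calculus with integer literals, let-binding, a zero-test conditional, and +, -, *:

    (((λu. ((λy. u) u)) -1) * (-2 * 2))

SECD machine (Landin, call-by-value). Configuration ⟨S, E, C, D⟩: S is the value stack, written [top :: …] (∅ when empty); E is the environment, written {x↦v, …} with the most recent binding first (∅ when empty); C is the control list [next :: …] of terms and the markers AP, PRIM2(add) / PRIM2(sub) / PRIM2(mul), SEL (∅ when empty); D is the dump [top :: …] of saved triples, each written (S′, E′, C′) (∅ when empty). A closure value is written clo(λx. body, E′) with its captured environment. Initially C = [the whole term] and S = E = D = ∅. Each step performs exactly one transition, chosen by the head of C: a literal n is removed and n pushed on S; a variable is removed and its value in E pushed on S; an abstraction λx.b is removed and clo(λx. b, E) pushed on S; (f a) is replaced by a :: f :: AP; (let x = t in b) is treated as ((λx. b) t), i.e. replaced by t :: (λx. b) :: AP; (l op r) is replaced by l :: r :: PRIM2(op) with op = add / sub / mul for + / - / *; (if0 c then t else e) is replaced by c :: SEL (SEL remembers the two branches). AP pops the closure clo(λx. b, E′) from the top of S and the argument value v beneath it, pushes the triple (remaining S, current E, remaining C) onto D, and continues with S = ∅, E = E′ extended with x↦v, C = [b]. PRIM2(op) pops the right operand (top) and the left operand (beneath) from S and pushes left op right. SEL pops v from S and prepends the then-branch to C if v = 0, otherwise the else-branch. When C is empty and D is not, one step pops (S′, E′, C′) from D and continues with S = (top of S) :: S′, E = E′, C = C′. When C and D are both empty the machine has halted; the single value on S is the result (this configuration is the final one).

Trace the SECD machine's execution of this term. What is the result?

0. ⟨S=∅; E=∅; C=[(((λu. ((λy. u) u)) -1) * (-2 * 2))]; D=∅⟩
1. ⟨S=∅; E=∅; C=[((λu. ((λy. u) u)) -1) :: (-2 * 2) :: PRIM2(mul)]; D=∅⟩
2. ⟨S=∅; E=∅; C=[-1 :: (λu. ((λy. u) u)) :: AP :: (-2 * 2) :: PRIM2(mul)]; D=∅⟩
3. ⟨S=[-1]; E=∅; C=[(λu. ((λy. u) u)) :: AP :: (-2 * 2) :: PRIM2(mul)]; D=∅⟩
4. ⟨S=[clo(λu. ((λy. u) u), ∅) :: -1]; E=∅; C=[AP :: (-2 * 2) :: PRIM2(mul)]; D=∅⟩
5. ⟨S=∅; E={u↦-1}; C=[((λy. u) u)]; D=[(∅, ∅, [(-2 * 2) :: PRIM2(mul)])]⟩
6. ⟨S=∅; E={u↦-1}; C=[u :: (λy. u) :: AP]; D=[(∅, ∅, [(-2 * 2) :: PRIM2(mul)])]⟩
7. ⟨S=[-1]; E={u↦-1}; C=[(λy. u) :: AP]; D=[(∅, ∅, [(-2 * 2) :: PRIM2(mul)])]⟩
8. ⟨S=[clo(λy. u, {u↦-1}) :: -1]; E={u↦-1}; C=[AP]; D=[(∅, ∅, [(-2 * 2) :: PRIM2(mul)])]⟩
9. ⟨S=∅; E={y↦-1, u↦-1}; C=[u]; D=[(∅, {u↦-1}, ∅) :: (∅, ∅, [(-2 * 2) :: PRIM2(mul)])]⟩
10. ⟨S=[-1]; E={y↦-1, u↦-1}; C=∅; D=[(∅, {u↦-1}, ∅) :: (∅, ∅, [(-2 * 2) :: PRIM2(mul)])]⟩
11. ⟨S=[-1]; E={u↦-1}; C=∅; D=[(∅, ∅, [(-2 * 2) :: PRIM2(mul)])]⟩
12. ⟨S=[-1]; E=∅; C=[(-2 * 2) :: PRIM2(mul)]; D=∅⟩
13. ⟨S=[-1]; E=∅; C=[-2 :: 2 :: PRIM2(mul) :: PRIM2(mul)]; D=∅⟩
14. ⟨S=[-2 :: -1]; E=∅; C=[2 :: PRIM2(mul) :: PRIM2(mul)]; D=∅⟩
15. ⟨S=[2 :: -2 :: -1]; E=∅; C=[PRIM2(mul) :: PRIM2(mul)]; D=∅⟩
16. ⟨S=[-4 :: -1]; E=∅; C=[PRIM2(mul)]; D=∅⟩
17. ⟨S=[4]; E=∅; C=∅; D=∅⟩
→ final value 4

Answer: 4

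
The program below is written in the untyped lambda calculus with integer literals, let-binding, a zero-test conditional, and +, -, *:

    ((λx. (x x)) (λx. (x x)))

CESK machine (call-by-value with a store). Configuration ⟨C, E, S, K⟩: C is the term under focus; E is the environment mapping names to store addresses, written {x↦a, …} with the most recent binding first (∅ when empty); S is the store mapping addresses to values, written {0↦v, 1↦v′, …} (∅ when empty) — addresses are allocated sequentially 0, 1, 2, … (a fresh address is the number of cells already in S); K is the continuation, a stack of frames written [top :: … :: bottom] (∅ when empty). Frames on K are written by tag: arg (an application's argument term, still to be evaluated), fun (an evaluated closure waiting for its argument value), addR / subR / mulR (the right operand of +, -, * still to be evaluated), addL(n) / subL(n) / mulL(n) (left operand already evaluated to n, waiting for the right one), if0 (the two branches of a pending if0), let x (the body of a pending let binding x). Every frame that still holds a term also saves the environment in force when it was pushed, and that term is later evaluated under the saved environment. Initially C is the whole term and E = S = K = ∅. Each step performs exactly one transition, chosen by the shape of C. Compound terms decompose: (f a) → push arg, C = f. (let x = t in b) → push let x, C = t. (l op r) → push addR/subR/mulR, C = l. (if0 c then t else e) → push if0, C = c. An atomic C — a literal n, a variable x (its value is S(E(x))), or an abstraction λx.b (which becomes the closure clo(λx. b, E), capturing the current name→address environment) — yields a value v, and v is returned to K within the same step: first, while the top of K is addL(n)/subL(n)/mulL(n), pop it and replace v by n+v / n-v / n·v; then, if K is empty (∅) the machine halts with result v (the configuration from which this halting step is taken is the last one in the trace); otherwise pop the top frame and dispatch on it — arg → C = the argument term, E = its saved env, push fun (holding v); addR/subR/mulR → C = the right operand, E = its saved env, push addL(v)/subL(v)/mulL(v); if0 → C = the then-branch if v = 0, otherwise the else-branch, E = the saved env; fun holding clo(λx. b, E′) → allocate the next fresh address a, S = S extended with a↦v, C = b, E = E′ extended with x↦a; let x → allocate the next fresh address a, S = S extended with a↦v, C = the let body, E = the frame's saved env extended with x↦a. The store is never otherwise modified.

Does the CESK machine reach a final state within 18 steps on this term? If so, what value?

Answer: DIVERGES (no final state within 18 steps)

Execution trace:
t=0: [C=((λx. (x x)) (λx. (x x))) | E=∅ | S=∅ | K=∅]
t=1: [C=(λx. (x x)) | E=∅ | S=∅ | K=[arg]]
t=2: [C=(λx. (x x)) | E=∅ | S=∅ | K=[fun]]
t=3: [C=(x x) | E={x↦0} | S={0↦clo(λx. (x x), ∅)} | K=∅]
t=4: [C=x | E={x↦0} | S={0↦clo(λx. (x x), ∅)} | K=[arg]]
t=5: [C=x | E={x↦0} | S={0↦clo(λx. (x x), ∅)} | K=[fun]]
t=6: [C=(x x) | E={x↦1} | S={0↦clo(λx. (x x), ∅), 1↦clo(λx. (x x), ∅)} | K=∅]
t=7: [C=x | E={x↦1} | S={0↦clo(λx. (x x), ∅), 1↦clo(λx. (x x), ∅)} | K=[arg]]
t=8: [C=x | E={x↦1} | S={0↦clo(λx. (x x), ∅), 1↦clo(λx. (x x), ∅)} | K=[fun]]
t=9: [C=(x x) | E={x↦2} | S={0↦clo(λx. (x x), ∅), 1↦clo(λx. (x x), ∅), 2↦clo(λx. (x x), ∅)} | K=∅]
t=10: [C=x | E={x↦2} | S={0↦clo(λx. (x x), ∅), 1↦clo(λx. (x x), ∅), 2↦clo(λx. (x x), ∅)} | K=[arg]]
t=11: [C=x | E={x↦2} | S={0↦clo(λx. (x x), ∅), 1↦clo(λx. (x x), ∅), 2↦clo(λx. (x x), ∅)} | K=[fun]]
t=12: [C=(x x) | E={x↦3} | S={0↦clo(λx. (x x), ∅), 1↦clo(λx. (x x), ∅), 2↦clo(λx. (x x), ∅), 3↦clo(λx. (x x), ∅)} | K=∅]
t=13: [C=x | E={x↦3} | S={0↦clo(λx. (x x), ∅), 1↦clo(λx. (x x), ∅), 2↦clo(λx. (x x), ∅), 3↦clo(λx. (x x), ∅)} | K=[arg]]
t=14: [C=x | E={x↦3} | S={0↦clo(λx. (x x), ∅), 1↦clo(λx. (x x), ∅), 2↦clo(λx. (x x), ∅), 3↦clo(λx. (x x), ∅)} | K=[fun]]
t=15: [C=(x x) | E={x↦4} | S={0↦clo(λx. (x x), ∅), 1↦clo(λx. (x x), ∅), 2↦clo(λx. (x x), ∅), 3↦clo(λx. (x x), ∅), 4↦clo(λx. (x x), ∅)} | K=∅]
t=16: [C=x | E={x↦4} | S={0↦clo(λx. (x x), ∅), 1↦clo(λx. (x x), ∅), 2↦clo(λx. (x x), ∅), 3↦clo(λx. (x x), ∅), 4↦clo(λx. (x x), ∅)} | K=[arg]]
t=17: [C=x | E={x↦4} | S={0↦clo(λx. (x x), ∅), 1↦clo(λx. (x x), ∅), 2↦clo(λx. (x x), ∅), 3↦clo(λx. (x x), ∅), 4↦clo(λx. (x x), ∅)} | K=[fun]]
t=18: [C=(x x) | E={x↦5} | S={0↦clo(λx. (x x), ∅), 1↦clo(λx. (x x), ∅), 2↦clo(λx. (x x), ∅), 3↦clo(λx. (x x), ∅), 4↦clo(λx. (x x), ∅), 5↦clo(λx. (x x), ∅)} | K=∅]
→ 18 transitions taken and the configuration is still not final: no result within 18 steps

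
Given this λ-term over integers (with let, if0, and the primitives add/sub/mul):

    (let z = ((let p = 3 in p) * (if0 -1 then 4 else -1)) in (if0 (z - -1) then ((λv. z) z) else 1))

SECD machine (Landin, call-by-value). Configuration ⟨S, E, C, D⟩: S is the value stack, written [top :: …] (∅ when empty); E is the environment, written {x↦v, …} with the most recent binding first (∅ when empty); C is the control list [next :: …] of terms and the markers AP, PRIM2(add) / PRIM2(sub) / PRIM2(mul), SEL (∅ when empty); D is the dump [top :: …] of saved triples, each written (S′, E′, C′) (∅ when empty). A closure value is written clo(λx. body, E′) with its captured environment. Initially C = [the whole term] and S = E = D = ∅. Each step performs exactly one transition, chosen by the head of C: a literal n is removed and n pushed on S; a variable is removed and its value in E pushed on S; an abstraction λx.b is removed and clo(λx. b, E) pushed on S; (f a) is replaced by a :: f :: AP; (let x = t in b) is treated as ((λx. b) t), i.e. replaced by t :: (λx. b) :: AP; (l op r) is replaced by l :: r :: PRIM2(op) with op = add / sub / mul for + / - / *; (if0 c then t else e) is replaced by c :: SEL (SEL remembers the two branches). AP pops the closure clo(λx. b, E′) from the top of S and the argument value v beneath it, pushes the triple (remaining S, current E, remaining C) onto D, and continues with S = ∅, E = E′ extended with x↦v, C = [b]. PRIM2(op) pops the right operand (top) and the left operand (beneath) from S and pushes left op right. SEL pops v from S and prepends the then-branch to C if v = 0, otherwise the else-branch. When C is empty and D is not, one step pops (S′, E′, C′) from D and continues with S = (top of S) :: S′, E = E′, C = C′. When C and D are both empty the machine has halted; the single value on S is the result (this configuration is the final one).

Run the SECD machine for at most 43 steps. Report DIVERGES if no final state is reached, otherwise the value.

step 0: ⟨S=∅; E=∅; C=[(let z = ((let p = 3 in p) * (if0 -1 then 4 else -1)) in (if0 (z - -1) then ((λv. z) z) else 1))]; D=∅⟩
step 1: ⟨S=∅; E=∅; C=[((let p = 3 in p) * (if0 -1 then 4 else -1)) :: (λz. (if0 (z - -1) then ((λv. z) z) else 1)) :: AP]; D=∅⟩
step 2: ⟨S=∅; E=∅; C=[(let p = 3 in p) :: (if0 -1 then 4 else -1) :: PRIM2(mul) :: (λz. (if0 (z - -1) then ((λv. z) z) else 1)) :: AP]; D=∅⟩
step 3: ⟨S=∅; E=∅; C=[3 :: (λp. p) :: AP :: (if0 -1 then 4 else -1) :: PRIM2(mul) :: (λz. (if0 (z - -1) then ((λv. z) z) else 1)) :: AP]; D=∅⟩
step 4: ⟨S=[3]; E=∅; C=[(λp. p) :: AP :: (if0 -1 then 4 else -1) :: PRIM2(mul) :: (λz. (if0 (z - -1) then ((λv. z) z) else 1)) :: AP]; D=∅⟩
step 5: ⟨S=[clo(λp. p, ∅) :: 3]; E=∅; C=[AP :: (if0 -1 then 4 else -1) :: PRIM2(mul) :: (λz. (if0 (z - -1) then ((λv. z) z) else 1)) :: AP]; D=∅⟩
step 6: ⟨S=∅; E={p↦3}; C=[p]; D=[(∅, ∅, [(if0 -1 then 4 else -1) :: PRIM2(mul) :: (λz. (if0 (z - -1) then ((λv. z) z) else 1)) :: AP])]⟩
step 7: ⟨S=[3]; E={p↦3}; C=∅; D=[(∅, ∅, [(if0 -1 then 4 else -1) :: PRIM2(mul) :: (λz. (if0 (z - -1) then ((λv. z) z) else 1)) :: AP])]⟩
step 8: ⟨S=[3]; E=∅; C=[(if0 -1 then 4 else -1) :: PRIM2(mul) :: (λz. (if0 (z - -1) then ((λv. z) z) else 1)) :: AP]; D=∅⟩
step 9: ⟨S=[3]; E=∅; C=[-1 :: SEL :: PRIM2(mul) :: (λz. (if0 (z - -1) then ((λv. z) z) else 1)) :: AP]; D=∅⟩
step 10: ⟨S=[-1 :: 3]; E=∅; C=[SEL :: PRIM2(mul) :: (λz. (if0 (z - -1) then ((λv. z) z) else 1)) :: AP]; D=∅⟩
step 11: ⟨S=[3]; E=∅; C=[-1 :: PRIM2(mul) :: (λz. (if0 (z - -1) then ((λv. z) z) else 1)) :: AP]; D=∅⟩
step 12: ⟨S=[-1 :: 3]; E=∅; C=[PRIM2(mul) :: (λz. (if0 (z - -1) then ((λv. z) z) else 1)) :: AP]; D=∅⟩
step 13: ⟨S=[-3]; E=∅; C=[(λz. (if0 (z - -1) then ((λv. z) z) else 1)) :: AP]; D=∅⟩
step 14: ⟨S=[clo(λz. (if0 (z - -1) then ((λv. z) z) else 1), ∅) :: -3]; E=∅; C=[AP]; D=∅⟩
step 15: ⟨S=∅; E={z↦-3}; C=[(if0 (z - -1) then ((λv. z) z) else 1)]; D=[(∅, ∅, ∅)]⟩
step 16: ⟨S=∅; E={z↦-3}; C=[(z - -1) :: SEL]; D=[(∅, ∅, ∅)]⟩
step 17: ⟨S=∅; E={z↦-3}; C=[z :: -1 :: PRIM2(sub) :: SEL]; D=[(∅, ∅, ∅)]⟩
step 18: ⟨S=[-3]; E={z↦-3}; C=[-1 :: PRIM2(sub) :: SEL]; D=[(∅, ∅, ∅)]⟩
step 19: ⟨S=[-1 :: -3]; E={z↦-3}; C=[PRIM2(sub) :: SEL]; D=[(∅, ∅, ∅)]⟩
step 20: ⟨S=[-2]; E={z↦-3}; C=[SEL]; D=[(∅, ∅, ∅)]⟩
step 21: ⟨S=∅; E={z↦-3}; C=[1]; D=[(∅, ∅, ∅)]⟩
step 22: ⟨S=[1]; E={z↦-3}; C=∅; D=[(∅, ∅, ∅)]⟩
step 23: ⟨S=[1]; E=∅; C=∅; D=∅⟩
→ final value 1

Answer: 1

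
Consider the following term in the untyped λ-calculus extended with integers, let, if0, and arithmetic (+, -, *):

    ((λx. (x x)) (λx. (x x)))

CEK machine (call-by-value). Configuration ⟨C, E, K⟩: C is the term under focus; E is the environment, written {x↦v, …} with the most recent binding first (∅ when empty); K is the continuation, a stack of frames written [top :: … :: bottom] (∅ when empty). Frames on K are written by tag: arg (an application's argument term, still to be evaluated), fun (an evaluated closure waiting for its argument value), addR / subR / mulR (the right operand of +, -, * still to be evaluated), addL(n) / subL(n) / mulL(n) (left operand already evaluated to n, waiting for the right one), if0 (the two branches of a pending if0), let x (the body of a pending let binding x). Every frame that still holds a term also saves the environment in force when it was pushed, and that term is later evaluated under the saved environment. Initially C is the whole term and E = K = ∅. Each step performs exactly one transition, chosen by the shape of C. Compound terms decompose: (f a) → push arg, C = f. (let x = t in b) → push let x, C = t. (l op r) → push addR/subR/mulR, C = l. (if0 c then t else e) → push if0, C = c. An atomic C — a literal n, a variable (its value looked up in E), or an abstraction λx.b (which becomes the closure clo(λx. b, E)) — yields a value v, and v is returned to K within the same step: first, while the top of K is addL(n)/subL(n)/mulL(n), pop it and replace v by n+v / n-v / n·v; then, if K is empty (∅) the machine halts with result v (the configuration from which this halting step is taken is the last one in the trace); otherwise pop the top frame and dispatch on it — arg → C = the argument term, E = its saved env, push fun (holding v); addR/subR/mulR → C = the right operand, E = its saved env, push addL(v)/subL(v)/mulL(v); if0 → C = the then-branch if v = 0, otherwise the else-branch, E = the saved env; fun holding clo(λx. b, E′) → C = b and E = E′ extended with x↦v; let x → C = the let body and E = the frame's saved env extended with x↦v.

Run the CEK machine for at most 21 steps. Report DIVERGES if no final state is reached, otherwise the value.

[0] ⟨C=((λx. (x x)) (λx. (x x))); E=∅; K=∅⟩
[1] ⟨C=(λx. (x x)); E=∅; K=[arg]⟩
[2] ⟨C=(λx. (x x)); E=∅; K=[fun]⟩
[3] ⟨C=(x x); E={x↦clo(λx. (x x), ∅)}; K=∅⟩
[4] ⟨C=x; E={x↦clo(λx. (x x), ∅)}; K=[arg]⟩
[5] ⟨C=x; E={x↦clo(λx. (x x), ∅)}; K=[fun]⟩
… configuration repeats with period 3 (steps 3–5 recur indefinitely) …

Answer: DIVERGES (no final state within 21 steps)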